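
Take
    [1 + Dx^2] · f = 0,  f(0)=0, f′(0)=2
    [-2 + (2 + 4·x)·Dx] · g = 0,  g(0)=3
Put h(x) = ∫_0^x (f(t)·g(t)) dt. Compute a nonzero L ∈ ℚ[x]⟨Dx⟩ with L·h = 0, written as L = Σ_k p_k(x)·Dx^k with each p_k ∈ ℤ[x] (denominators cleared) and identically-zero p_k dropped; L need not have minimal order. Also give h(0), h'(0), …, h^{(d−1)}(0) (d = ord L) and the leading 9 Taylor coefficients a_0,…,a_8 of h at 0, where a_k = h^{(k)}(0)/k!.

L = (4 + 4·x + 4·x^2)·Dx + (-2 - 4·x)·Dx^2 + (1 + 4·x + 4·x^2)·Dx^3  (order 3).
h: a_k = 0, 0, 3, 2, -1, 2/5, -8/15, 24/35, -191/210, …
ICs: h(0) = 0, h′(0) = 0, h′′(0) = 6.

f: a_k = 0, 2, 0, -1/3, 0, 1/60, 0, -1/2520, 0, …
g: a_k = 3, 3, -3/2, 3/2, -15/8, 21/8, -63/16, 99/16, -1287/128, …
Product ⇒ symmetric product L₀, ord ≤ 2.
Integrate: L := L₀·Dx.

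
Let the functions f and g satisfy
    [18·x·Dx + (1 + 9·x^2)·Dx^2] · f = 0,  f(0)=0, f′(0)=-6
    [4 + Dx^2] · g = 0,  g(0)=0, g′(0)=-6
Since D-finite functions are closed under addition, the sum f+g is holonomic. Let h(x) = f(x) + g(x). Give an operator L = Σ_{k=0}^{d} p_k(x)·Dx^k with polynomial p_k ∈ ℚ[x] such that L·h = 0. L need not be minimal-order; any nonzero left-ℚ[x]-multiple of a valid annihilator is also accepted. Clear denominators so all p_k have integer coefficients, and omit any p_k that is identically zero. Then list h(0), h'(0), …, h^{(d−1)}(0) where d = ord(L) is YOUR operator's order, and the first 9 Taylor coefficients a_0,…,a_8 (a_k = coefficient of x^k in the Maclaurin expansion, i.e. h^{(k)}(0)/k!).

f: a_k = 0, -6, 0, 18, 0, -486/5, 0, 4374/7, 0, …
g: a_k = 0, -6, 0, 4, 0, -4/5, 0, 8/105, 0, …
f+g: L₀ = lclm(L_f,L_g), ord ≤ 2+2.
L = (-3744·x + 37584·x^3 + 11664·x^5)·Dx + (-28 + 864·x^2 + 10692·x^4 + 5832·x^6)·Dx^2 + (-936·x + 9396·x^3 + 2916·x^5)·Dx^3 + (-7 + 216·x^2 + 2673·x^4 + 1458·x^6)·Dx^4  (order 4).
h: a_k = 0, -12, 0, 22, 0, -98, 0, 9374/15, 0, …
ICs: h(0) = 0, h′(0) = -12, h′′(0) = 0, h′′′(0) = 132.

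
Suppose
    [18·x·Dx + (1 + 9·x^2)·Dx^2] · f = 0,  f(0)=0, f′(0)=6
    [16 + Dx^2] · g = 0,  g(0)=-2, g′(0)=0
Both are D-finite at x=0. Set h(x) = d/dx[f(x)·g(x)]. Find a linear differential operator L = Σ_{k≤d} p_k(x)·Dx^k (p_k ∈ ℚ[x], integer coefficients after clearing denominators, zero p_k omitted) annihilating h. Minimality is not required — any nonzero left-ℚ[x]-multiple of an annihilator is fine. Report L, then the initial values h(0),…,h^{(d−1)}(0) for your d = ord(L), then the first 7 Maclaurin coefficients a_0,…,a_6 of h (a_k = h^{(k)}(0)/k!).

L = (524992 + 14103936·x^2 + 183342528·x^4 + 608394240·x^6 + 1431032832·x^8 + 3627970560·x^10 + 8707129344·x^12) + (314208·x + 11036736·x^3 + 108591840·x^5 + 419904000·x^7 + 1209323520·x^9 + 2176782336·x^11)·Dx + (38012 + 1098792·x^2 + 14837580·x^4 + 64186992·x^6 + 209112192·x^8 + 589545216·x^10 + 1088391168·x^12)·Dx^2 + (19638·x + 689796·x^3 + 6786990·x^5 + 26244000·x^7 + 75582720·x^9 + 136048896·x^11)·Dx^3 + (325 + 13581·x^2 + 211167·x^4 + 1635147·x^6 + 7479540·x^8 + 22674816·x^10 + 34012224·x^12)·Dx^4  (order 4).
h: a_k = -12, 0, 396, 0, -3052, 0, 342004/15, …
ICs: h(0) = -12, h′(0) = 0, h′′(0) = 792, h′′′(0) = 0.

f: a_k = 0, 6, 0, -18, 0, 486/5, 0, …
g: a_k = -2, 0, 16, 0, -64/3, 0, 512/45, …
Sym-product of L_f,L_g gives L₀ (≤ ord 4).
Differentiate: ansatz ord ≤ ord L₀ ⇒ L.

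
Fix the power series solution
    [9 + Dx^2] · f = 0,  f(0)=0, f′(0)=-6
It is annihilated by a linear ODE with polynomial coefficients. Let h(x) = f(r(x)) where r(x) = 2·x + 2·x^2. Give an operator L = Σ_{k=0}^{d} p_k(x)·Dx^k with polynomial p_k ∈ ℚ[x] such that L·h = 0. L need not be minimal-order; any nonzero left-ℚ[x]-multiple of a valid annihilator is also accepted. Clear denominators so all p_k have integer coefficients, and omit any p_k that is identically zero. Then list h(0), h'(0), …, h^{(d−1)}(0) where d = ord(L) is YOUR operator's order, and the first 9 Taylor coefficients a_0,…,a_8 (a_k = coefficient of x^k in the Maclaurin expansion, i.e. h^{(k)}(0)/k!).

L = (36 + 216·x + 432·x^2 + 288·x^3) - 2·Dx + (1 + 2·x)·Dx^2  (order 2).
h: a_k = 0, -12, -12, 72, 216, 432/5, -576, -41472/35, -2592/5, …
ICs: h(0) = 0, h′(0) = -12.

f: a_k = 0, -6, 0, 9, 0, -81/20, 0, 243/280, 0, …
h₀=f(r): pull back L_f along r ⇒ L₀.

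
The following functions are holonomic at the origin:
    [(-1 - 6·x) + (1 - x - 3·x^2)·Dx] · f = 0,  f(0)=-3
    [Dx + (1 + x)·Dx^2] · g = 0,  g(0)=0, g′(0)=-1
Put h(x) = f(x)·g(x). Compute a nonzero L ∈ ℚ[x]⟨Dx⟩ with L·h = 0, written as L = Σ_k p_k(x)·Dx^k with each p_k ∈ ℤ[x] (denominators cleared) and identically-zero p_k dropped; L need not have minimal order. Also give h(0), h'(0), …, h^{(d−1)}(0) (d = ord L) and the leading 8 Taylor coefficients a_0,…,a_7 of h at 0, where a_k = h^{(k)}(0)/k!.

L = (7 + 12·x) + (1 + 15·x + 15·x^2)·Dx + (-1 + 4·x^2 + 3·x^3)·Dx^2  (order 2).
h: a_k = 0, 3, 3/2, 23/2, 61/4, 1007/20, 478/5, 34591/140, …
ICs: h(0) = 0, h′(0) = 3.

f: a_k = -3, -3, -12, -21, -57, -120, -291, -651, …
g: a_k = 0, -1, 1/2, -1/3, 1/4, -1/5, 1/6, -1/7, …
Sym-product of L_f,L_g gives L₀ (≤ ord 2).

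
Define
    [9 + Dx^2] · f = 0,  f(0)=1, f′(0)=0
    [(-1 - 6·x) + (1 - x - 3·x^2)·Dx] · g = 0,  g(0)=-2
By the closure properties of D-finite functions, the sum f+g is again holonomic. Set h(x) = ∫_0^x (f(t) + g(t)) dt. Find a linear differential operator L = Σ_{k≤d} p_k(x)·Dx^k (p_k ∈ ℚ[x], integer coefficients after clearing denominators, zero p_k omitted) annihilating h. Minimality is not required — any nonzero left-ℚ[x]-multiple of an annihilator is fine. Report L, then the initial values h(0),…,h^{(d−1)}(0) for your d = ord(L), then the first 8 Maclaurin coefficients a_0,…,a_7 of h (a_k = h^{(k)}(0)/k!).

L = (-459 - 2916·x - 1539·x^2 - 3888·x^3 - 3645·x^4 - 4374·x^5)·Dx + (153 - 153·x - 378·x^2 + 405·x^3 - 2187·x^5 - 2187·x^6)·Dx^2 + (-51 - 324·x - 171·x^2 - 432·x^3 - 405·x^4 - 486·x^5)·Dx^3 + (17 - 17·x - 42·x^2 + 45·x^3 - 243·x^5 - 243·x^6)·Dx^4  (order 4).
h: a_k = 0, -1, -1, -25/6, -7/2, -277/40, -40/3, -15601/560, …
ICs: h(0) = 0, h′(0) = -1, h′′(0) = -2, h′′′(0) = -25.

f: a_k = 1, 0, -9/2, 0, 27/8, 0, -81/80, 0, …
g: a_k = -2, -2, -8, -14, -38, -80, -194, -434, …
f+g: L₀ = lclm(L_f,L_g), ord ≤ 2+1.
h=∫₀ˣh₀: take L = L₀·Dx.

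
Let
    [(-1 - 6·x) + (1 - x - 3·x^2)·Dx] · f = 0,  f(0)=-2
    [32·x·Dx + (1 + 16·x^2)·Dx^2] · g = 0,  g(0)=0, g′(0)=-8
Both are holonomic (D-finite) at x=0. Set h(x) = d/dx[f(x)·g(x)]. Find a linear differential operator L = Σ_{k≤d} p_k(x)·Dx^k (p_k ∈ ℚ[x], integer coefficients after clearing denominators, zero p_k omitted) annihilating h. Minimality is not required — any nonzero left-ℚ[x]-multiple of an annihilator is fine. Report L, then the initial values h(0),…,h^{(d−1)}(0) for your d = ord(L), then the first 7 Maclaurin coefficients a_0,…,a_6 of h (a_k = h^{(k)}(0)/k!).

f: a_k = -2, -2, -8, -14, -38, -80, -194, …
g: a_k = 0, -8, 0, 128/3, 0, -2048/5, 0, …
h₀=f·g: eliminate ⇒ L₀, order ≤ 1·2.
Differentiate: ansatz ord ≤ ord L₀ ⇒ L.
L = (-74 + 8736·x^2 + 18432·x^3 + 82944·x^4) + (25 + 182·x - 48·x^2 + 96·x^3 + 18432·x^4 + 55296·x^5)·Dx + (-3 - 13·x - 167·x^2 - 16·x^3 - 1472·x^4 + 3072·x^5 + 6912·x^6)·Dx^2  (order 2).
h: a_k = 16, 32, -64, 320/3, 11728/3, 25856/5, -646256/15, …
ICs: h(0) = 16, h′(0) = 32.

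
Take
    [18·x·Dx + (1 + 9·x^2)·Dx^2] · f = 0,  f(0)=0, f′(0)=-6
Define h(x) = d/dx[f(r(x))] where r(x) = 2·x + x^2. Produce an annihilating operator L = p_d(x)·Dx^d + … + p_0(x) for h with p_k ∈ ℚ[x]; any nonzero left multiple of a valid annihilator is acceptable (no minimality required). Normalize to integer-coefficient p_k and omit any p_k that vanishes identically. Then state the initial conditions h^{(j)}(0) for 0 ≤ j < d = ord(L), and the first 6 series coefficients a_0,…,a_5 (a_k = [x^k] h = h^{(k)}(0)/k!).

f: a_k = 0, -6, 0, 18, 0, -486/5, …
L₀ from L_f via x↦r, Dx↦r'^{-1}Dx.
h₀' ⇒ L via d/dx closure of L₀.
L = (-1 + 72·x + 144·x^2 + 108·x^3 + 27·x^4) + (1 + x + 36·x^2 + 72·x^3 + 45·x^4 + 9·x^5)·Dx  (order 1).
h: a_k = -12, -12, 432, 864, -15012, -46548, …
ICs: h(0) = -12.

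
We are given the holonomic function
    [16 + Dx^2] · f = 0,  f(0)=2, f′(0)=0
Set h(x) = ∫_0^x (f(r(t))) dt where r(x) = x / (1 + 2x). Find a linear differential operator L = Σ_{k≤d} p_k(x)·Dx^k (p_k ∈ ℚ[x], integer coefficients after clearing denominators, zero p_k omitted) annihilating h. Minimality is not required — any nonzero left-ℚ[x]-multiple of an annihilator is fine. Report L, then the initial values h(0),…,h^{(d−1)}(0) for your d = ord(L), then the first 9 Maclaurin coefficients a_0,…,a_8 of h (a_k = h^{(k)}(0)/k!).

L = 16·Dx + (4 + 24·x + 48·x^2 + 32·x^3)·Dx^2 + (1 + 8·x + 24·x^2 + 32·x^3 + 16·x^4)·Dx^3  (order 3).
h: a_k = 0, 2, 0, -16/3, 16, -512/15, 512/9, -2816/45, -128/5, …
ICs: h(0) = 0, h′(0) = 2, h′′(0) = 0.

f: a_k = 2, 0, -16, 0, 64/3, 0, -512/45, 0, 1024/315, …
h₀=f(r): pull back L_f along r ⇒ L₀.
h=∫₀ˣh₀: take L = L₀·Dx.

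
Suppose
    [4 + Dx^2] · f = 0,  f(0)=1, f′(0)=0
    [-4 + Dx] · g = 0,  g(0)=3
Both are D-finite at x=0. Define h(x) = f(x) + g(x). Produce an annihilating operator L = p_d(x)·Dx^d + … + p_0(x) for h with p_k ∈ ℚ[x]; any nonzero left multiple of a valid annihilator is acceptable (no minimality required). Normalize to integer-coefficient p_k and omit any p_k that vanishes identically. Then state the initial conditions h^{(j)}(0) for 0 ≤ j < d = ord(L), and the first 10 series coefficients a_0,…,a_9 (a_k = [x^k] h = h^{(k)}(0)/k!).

f: a_k = 1, 0, -2, 0, 2/3, 0, -4/45, 0, 2/315, 0, …
g: a_k = 3, 12, 24, 32, 32, 128/5, 256/15, 1024/105, 512/105, 2048/945, …
Weyl lclm of L_f,L_g ⇒ L₀ (ord ≤ 3).
L = -16 + 4·Dx - 4·Dx^2 + Dx^3  (order 3).
h: a_k = 4, 12, 22, 32, 98/3, 128/5, 764/45, 1024/105, 1538/315, 2048/945, …
ICs: h(0) = 4, h′(0) = 12, h′′(0) = 44.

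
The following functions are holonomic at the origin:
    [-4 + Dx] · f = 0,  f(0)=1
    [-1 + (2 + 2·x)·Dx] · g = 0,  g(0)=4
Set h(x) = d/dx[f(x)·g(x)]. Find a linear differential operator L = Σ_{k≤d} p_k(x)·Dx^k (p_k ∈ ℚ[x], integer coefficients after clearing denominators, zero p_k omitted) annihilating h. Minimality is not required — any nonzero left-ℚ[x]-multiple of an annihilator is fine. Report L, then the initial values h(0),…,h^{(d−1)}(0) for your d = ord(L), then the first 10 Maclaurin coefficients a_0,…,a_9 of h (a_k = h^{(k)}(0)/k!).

f: a_k = 1, 4, 8, 32/3, 32/3, 128/15, 256/45, 1024/315, 512/315, 2048/2835, …
g: a_k = 4, 2, -1/2, 1/4, -5/32, 7/64, -21/256, 33/512, -429/8192, 715/16384, …
f·g: L₀ = L_f ⊗_s L_g, ord ≤ 1·1.
Differentiate: ansatz ord ≤ ord L₀ ⇒ L.
L = (79 + 144·x + 64·x^2) + (-18 - 34·x - 16·x^2)·Dx  (order 1).
h: a_k = 18, 79, 683/4, 1947/8, 49553/192, 417727/1920, 389323/2560, 29265889/322560, 243638873/5160960, 224615351/10321920, …
ICs: h(0) = 18.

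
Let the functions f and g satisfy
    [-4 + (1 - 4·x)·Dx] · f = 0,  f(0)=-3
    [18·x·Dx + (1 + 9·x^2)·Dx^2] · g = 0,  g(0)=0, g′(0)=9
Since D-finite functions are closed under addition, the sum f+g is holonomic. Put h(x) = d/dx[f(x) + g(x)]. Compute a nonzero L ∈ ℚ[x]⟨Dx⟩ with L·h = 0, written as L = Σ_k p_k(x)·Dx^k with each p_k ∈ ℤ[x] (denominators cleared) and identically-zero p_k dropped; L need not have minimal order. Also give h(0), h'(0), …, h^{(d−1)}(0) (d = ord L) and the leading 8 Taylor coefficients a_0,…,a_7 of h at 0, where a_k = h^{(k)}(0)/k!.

f: a_k = -3, -12, -48, -192, -768, -3072, -12288, -49152, …
g: a_k = 0, 9, 0, -27, 0, 729/5, 0, -6561/7, …
Weyl lclm of L_f,L_g ⇒ L₀ (ord ≤ 3).
Differentiate: ansatz ord ≤ ord L₀ ⇒ L.
L = (-72 + 1152·x + 1944·x^2) + (57 - 72·x + 765·x^2 + 1944·x^3)·Dx + (-4 + 7·x + 63·x^3 + 324·x^4)·Dx^2  (order 2).
h: a_k = -3, -96, -657, -3072, -14631, -73728, -350625, -1572864, …
ICs: h(0) = -3, h′(0) = -96.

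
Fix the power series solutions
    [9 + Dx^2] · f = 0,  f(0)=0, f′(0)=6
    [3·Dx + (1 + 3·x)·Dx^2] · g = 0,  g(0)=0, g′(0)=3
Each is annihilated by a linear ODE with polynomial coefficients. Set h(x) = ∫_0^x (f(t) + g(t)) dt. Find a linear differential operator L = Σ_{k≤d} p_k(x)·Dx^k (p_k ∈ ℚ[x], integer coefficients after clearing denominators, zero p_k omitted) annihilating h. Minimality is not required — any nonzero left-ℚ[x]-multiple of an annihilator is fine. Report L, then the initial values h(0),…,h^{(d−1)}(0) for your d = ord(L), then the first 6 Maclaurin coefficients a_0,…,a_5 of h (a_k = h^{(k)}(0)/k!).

f: a_k = 0, 6, 0, -9, 0, 81/20, …
g: a_k = 0, 3, -9/2, 9, -81/4, 243/5, …
h₀=f+g: left-lcm gives L₀, ord ≤ 4.
h=∫₀ˣh₀: take L = L₀·Dx.
L = (63 + 54·x + 81·x^2)·Dx^2 + (9 + 45·x + 81·x^2 + 81·x^3)·Dx^3 + (7 + 6·x + 9·x^2)·Dx^4 + (1 + 5·x + 9·x^2 + 9·x^3)·Dx^5  (order 5).
h: a_k = 0, 0, 9/2, -3/2, 0, -81/20, …
ICs: h(0) = 0, h′(0) = 0, h′′(0) = 9, h′′′(0) = -9, h′′′′(0) = 0.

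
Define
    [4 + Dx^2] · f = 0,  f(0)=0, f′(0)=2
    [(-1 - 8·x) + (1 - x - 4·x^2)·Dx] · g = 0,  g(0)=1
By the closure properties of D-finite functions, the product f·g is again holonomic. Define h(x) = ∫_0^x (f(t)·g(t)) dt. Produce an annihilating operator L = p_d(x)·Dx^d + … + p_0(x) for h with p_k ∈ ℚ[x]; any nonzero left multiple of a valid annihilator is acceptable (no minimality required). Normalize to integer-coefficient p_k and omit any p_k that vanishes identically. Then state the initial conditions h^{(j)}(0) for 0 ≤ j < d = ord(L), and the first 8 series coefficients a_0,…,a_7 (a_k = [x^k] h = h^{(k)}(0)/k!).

f: a_k = 0, 2, 0, -4/3, 0, 4/15, 0, -8/315, …
g: a_k = 1, 1, 5, 9, 29, 65, 181, 441, …
L₀ := L_f ⊗_s L_g (sym. prod.), ord ≤ 2.
∫: right-multiply L₀ by Dx.
L = (4 + 4·x + 16·x^2)·Dx + (2 + 16·x)·Dx^2 + (-1 + x + 4·x^2)·Dx^3  (order 3).
h: a_k = 0, 0, 1, 2/3, 13/6, 10/3, 43/5, 1774/105, …
ICs: h(0) = 0, h′(0) = 0, h′′(0) = 2.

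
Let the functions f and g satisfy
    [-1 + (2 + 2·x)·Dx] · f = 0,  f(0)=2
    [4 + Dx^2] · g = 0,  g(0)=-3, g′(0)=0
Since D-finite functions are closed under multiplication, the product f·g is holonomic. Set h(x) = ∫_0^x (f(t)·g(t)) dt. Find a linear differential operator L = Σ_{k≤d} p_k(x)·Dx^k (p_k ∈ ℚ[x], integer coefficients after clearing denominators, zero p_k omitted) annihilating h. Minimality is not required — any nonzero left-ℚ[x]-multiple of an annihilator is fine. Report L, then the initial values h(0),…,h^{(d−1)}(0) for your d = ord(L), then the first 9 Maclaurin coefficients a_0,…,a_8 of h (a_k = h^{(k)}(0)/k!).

L = (19 + 32·x + 16·x^2)·Dx + (-4 - 4·x)·Dx^2 + (4 + 8·x + 4·x^2)·Dx^3  (order 3).
h: a_k = 0, -6, -3/2, 17/4, 45/32, -337/320, -181/768, 5281/53760, 3811/122880, …
ICs: h(0) = 0, h′(0) = -6, h′′(0) = -3.

f: a_k = 2, 1, -1/4, 1/8, -5/64, 7/128, -21/512, 33/1024, -429/16384, …
g: a_k = -3, 0, 6, 0, -2, 0, 4/15, 0, -2/105, …
f·g: L₀ = L_f ⊗_s L_g, ord ≤ 1·2.
∫: right-multiply L₀ by Dx.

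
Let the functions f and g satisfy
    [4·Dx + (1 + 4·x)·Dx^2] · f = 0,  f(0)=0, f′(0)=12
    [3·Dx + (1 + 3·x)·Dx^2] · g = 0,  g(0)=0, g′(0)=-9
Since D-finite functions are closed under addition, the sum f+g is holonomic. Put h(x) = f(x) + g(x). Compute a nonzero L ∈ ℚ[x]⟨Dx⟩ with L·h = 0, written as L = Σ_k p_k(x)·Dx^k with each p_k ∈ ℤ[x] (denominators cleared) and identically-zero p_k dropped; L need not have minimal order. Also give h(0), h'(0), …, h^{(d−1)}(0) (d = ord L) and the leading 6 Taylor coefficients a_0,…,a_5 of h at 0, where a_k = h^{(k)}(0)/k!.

L = 24·Dx + (14 + 48·x)·Dx^2 + (1 + 7·x + 12·x^2)·Dx^3  (order 3).
h: a_k = 0, 3, -21/2, 37, -525/4, 2343/5, …
ICs: h(0) = 0, h′(0) = 3, h′′(0) = -21.

f: a_k = 0, 12, -24, 64, -192, 3072/5, …
g: a_k = 0, -9, 27/2, -27, 243/4, -729/5, …
f+g: L₀ = lclm(L_f,L_g), ord ≤ 2+2.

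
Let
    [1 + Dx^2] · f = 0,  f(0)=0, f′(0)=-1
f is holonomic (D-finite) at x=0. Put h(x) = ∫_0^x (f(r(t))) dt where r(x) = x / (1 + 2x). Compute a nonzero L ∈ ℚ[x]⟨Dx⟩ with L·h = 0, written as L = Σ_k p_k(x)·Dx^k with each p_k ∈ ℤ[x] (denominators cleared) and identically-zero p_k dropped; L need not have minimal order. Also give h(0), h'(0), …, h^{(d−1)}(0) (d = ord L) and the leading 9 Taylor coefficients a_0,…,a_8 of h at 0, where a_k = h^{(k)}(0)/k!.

f: a_k = 0, -1, 0, 1/6, 0, -1/120, 0, 1/5040, 0, …
h₀=f(r): pull back L_f along r ⇒ L₀.
Integrate: L := L₀·Dx.
L = Dx + (4 + 24·x + 48·x^2 + 32·x^3)·Dx^2 + (1 + 8·x + 24·x^2 + 32·x^3 + 16·x^4)·Dx^3  (order 3).
h: a_k = 0, 0, -1/2, 2/3, -23/24, 7/5, -1441/720, 75/28, -123479/40320, …
ICs: h(0) = 0, h′(0) = 0, h′′(0) = -1.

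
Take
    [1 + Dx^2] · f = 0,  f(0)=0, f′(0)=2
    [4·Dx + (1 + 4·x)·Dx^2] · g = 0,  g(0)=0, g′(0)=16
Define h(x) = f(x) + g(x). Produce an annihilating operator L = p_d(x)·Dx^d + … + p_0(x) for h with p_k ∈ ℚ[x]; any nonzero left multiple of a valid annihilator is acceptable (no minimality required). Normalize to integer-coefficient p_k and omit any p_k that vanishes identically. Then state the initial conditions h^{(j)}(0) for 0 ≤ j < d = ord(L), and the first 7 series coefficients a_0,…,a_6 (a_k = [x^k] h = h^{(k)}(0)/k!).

f: a_k = 0, 2, 0, -1/3, 0, 1/60, 0, …
g: a_k = 0, 16, -32, 256/3, -256, 4096/5, -8192/3, …
L₀ := lclm(L_f,L_g); ord L₀ ≤ 2+2.
L = (388 + 32·x + 64·x^2)·Dx + (33 + 140·x + 48·x^2 + 64·x^3)·Dx^2 + (388 + 32·x + 64·x^2)·Dx^3 + (33 + 140·x + 48·x^2 + 64·x^3)·Dx^4  (order 4).
h: a_k = 0, 18, -32, 85, -256, 49153/60, -8192/3, …
ICs: h(0) = 0, h′(0) = 18, h′′(0) = -64, h′′′(0) = 510.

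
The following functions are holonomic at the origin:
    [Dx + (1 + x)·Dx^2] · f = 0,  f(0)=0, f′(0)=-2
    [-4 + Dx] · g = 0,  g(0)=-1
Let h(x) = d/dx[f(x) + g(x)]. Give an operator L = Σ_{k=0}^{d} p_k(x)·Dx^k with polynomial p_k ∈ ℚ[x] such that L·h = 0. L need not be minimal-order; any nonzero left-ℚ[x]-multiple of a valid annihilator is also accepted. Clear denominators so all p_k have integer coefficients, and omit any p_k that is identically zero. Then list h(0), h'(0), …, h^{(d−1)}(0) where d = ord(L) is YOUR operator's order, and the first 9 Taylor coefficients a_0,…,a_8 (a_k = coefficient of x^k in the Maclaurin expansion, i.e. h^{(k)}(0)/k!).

L = (-24 - 16·x) + (-14 - 32·x - 16·x^2)·Dx + (5 + 9·x + 4·x^2)·Dx^2  (order 2).
h: a_k = -6, -14, -34, -122/3, -134/3, -482/15, -1114/45, -3466/315, -2678/315, …
ICs: h(0) = -6, h′(0) = -14.

f: a_k = 0, -2, 1, -2/3, 1/2, -2/5, 1/3, -2/7, 1/4, …
g: a_k = -1, -4, -8, -32/3, -32/3, -128/15, -256/45, -1024/315, -512/315, …
Sum ⇒ L₀ = lclm(L_f,L_g) in ℚ(x)⟨Dx⟩.
h=h₀': d/dx-closure on L₀ ⇒ L.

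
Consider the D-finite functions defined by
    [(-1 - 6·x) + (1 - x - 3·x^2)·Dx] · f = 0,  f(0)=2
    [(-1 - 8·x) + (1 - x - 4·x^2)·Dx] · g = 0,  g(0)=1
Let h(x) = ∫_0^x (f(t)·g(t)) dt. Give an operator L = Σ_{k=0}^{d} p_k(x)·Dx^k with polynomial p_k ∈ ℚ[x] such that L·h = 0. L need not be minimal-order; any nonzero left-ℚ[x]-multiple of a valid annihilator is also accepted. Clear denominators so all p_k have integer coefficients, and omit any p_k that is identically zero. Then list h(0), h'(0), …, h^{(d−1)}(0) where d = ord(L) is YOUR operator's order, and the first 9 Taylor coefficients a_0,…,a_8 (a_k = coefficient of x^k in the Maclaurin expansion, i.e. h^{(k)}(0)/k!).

L = (-2 - 12·x + 21·x^2 + 48·x^3)·Dx + (1 - 2·x - 6·x^2 + 7·x^3 + 12·x^4)·Dx^2  (order 2).
h: a_k = 0, 2, 2, 20/3, 25/2, 168/5, 224/3, 1314/7, 885/2, …
ICs: h(0) = 0, h′(0) = 2.

f: a_k = 2, 2, 8, 14, 38, 80, 194, 434, 1016, …
g: a_k = 1, 1, 5, 9, 29, 65, 181, 441, 1165, …
Sym-product of L_f,L_g gives L₀ (≤ ord 1).
h=∫₀ˣh₀: take L = L₀·Dx.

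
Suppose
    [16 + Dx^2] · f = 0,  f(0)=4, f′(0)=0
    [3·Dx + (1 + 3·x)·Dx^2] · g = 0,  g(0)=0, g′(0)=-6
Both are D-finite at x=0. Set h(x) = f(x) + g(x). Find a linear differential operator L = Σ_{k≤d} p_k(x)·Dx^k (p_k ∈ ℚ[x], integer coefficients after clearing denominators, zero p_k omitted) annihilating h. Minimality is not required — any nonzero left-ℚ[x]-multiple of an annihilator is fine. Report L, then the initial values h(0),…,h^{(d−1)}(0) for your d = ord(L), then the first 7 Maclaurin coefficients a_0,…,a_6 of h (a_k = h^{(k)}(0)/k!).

f: a_k = 4, 0, -32, 0, 128/3, 0, -1024/45, …
g: a_k = 0, -6, 9, -18, 81/2, -486/5, 243, …
f+g: L₀ = lclm(L_f,L_g), ord ≤ 2+2.
L = (1680 + 2304·x + 3456·x^2)·Dx + (272 + 1584·x + 3456·x^2 + 3456·x^3)·Dx^2 + (105 + 144·x + 216·x^2)·Dx^3 + (17 + 99·x + 216·x^2 + 216·x^3)·Dx^4  (order 4).
h: a_k = 4, -6, -23, -18, 499/6, -486/5, 9911/45, …
ICs: h(0) = 4, h′(0) = -6, h′′(0) = -46, h′′′(0) = -108.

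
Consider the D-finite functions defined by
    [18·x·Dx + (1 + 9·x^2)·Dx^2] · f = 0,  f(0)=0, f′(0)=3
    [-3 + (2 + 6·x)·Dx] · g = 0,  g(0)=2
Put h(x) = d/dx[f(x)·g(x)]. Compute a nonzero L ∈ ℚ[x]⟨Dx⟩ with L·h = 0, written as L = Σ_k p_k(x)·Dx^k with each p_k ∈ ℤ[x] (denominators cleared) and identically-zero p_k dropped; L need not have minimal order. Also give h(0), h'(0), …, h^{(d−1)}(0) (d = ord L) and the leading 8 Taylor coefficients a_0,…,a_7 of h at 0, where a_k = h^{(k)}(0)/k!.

f: a_k = 0, 3, 0, -9, 0, 243/5, 0, -2187/7, …
g: a_k = 2, 3, -9/4, 27/8, -405/64, 1701/128, -15309/512, 72171/1024, …
L₀ := L_f ⊗_s L_g (sym. prod.), ord ≤ 2.
h₀' ⇒ L via d/dx closure of L₀.
L = (15 + 360·x + 54·x^2 - 1944·x^3 - 729·x^4) + (28 + 252·x + 648·x^2 - 1512·x^3 - 6804·x^4 - 2916·x^5)·Dx + (4 + 8·x - 36·x^2 - 144·x^3 - 756·x^4 - 1944·x^5 - 972·x^6)·Dx^2  (order 2).
h: a_k = 6, 18, -297/4, -135/2, 31509/64, 298161/320, -13743837/2560, -24422229/4480, …
ICs: h(0) = 6, h′(0) = 18.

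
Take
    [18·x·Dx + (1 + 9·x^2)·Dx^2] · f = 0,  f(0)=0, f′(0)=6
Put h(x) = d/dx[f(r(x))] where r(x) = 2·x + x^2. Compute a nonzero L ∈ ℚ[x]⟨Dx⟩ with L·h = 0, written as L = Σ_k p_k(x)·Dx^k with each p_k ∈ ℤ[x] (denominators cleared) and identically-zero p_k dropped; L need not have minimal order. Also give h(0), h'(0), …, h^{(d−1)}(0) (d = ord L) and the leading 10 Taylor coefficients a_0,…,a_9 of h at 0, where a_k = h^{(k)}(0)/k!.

L = (-1 + 72·x + 144·x^2 + 108·x^3 + 27·x^4) + (1 + x + 36·x^2 + 72·x^3 + 45·x^4 + 9·x^5)·Dx  (order 1).
h: a_k = 12, 12, -432, -864, 15012, 46548, -505440, -2208384, 16385004, 97278732, …
ICs: h(0) = 12.

f: a_k = 0, 6, 0, -18, 0, 486/5, 0, -4374/7, 0, 4374, …
L₀ from L_f via x↦r, Dx↦r'^{-1}Dx.
Derive L from L₀ (diff closure).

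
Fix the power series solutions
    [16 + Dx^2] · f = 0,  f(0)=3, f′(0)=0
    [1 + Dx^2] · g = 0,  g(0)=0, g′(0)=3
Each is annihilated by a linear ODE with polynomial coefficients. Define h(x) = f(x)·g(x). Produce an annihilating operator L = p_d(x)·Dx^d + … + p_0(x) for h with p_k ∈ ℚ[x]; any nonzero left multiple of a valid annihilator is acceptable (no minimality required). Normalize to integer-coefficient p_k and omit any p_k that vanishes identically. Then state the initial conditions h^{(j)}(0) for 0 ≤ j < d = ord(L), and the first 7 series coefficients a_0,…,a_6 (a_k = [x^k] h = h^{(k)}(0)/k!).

L = 225 + 34·Dx^2 + Dx^4  (order 4).
h: a_k = 0, 9, 0, -147/2, 0, 4323/40, 0, …
ICs: h(0) = 0, h′(0) = 9, h′′(0) = 0, h′′′(0) = -441.

f: a_k = 3, 0, -24, 0, 32, 0, -256/15, …
g: a_k = 0, 3, 0, -1/2, 0, 1/40, 0, …
Sym-product of L_f,L_g gives L₀ (≤ ord 4).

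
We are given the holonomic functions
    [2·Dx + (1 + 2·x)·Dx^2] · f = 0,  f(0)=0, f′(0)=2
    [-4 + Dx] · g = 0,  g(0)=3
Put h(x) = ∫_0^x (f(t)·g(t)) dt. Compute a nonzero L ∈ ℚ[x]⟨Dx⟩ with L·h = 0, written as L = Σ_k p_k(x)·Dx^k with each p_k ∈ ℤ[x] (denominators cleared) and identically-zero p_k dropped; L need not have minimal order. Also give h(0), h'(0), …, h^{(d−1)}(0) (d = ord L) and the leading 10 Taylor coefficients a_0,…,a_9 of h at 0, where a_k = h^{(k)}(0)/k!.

f: a_k = 0, 2, -2, 8/3, -4, 32/5, -32/3, 128/7, -32, 512/9, …
g: a_k = 3, 12, 24, 32, 32, 128/5, 256/15, 1024/105, 512/105, 2048/945, …
Sym-product of L_f,L_g gives L₀ (≤ ord 2).
h=∫₀ˣh₀: take L = L₀·Dx.
L = (8 + 32·x)·Dx + (-6 - 16·x)·Dx^2 + (1 + 2·x)·Dx^3  (order 3).
h: a_k = 0, 0, 3, 6, 8, 36/5, 88/15, 64/21, 272/105, -32/135, …
ICs: h(0) = 0, h′(0) = 0, h′′(0) = 6.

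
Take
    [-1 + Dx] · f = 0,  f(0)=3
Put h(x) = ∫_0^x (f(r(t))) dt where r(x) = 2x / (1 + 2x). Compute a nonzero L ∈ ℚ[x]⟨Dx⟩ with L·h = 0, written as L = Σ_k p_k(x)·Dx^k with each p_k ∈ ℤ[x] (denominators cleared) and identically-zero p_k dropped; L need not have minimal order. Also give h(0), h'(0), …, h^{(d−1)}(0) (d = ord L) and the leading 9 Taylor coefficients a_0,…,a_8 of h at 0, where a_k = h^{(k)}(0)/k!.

L = -2·Dx + (1 + 4·x + 4·x^2)·Dx^2  (order 2).
h: a_k = 0, 3, 3, -2, 1, 2/5, -38/15, 604/105, -1091/105, …
ICs: h(0) = 0, h′(0) = 3.

f: a_k = 3, 3, 3/2, 1/2, 1/8, 1/40, 1/240, 1/1680, 1/13440, …
f∘r: x↦r, Dx↦Dx/r' in L_f ⇒ L₀.
h=∫h₀ ⇒ L = L₀·Dx.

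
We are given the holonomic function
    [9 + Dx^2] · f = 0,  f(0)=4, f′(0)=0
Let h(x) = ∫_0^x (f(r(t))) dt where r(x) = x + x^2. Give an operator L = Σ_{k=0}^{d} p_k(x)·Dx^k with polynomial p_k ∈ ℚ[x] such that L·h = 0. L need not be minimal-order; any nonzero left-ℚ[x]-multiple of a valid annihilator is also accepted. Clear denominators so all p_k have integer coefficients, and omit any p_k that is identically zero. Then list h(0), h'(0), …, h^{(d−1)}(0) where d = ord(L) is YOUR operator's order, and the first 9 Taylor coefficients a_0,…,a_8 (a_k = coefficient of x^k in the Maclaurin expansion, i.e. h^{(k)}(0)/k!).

f: a_k = 4, 0, -18, 0, 27/2, 0, -81/20, 0, 729/1120, …
h₀=f(r): pull back L_f along r ⇒ L₀.
Integrate: L := L₀·Dx.
L = (9 + 54·x + 108·x^2 + 72·x^3)·Dx - 2·Dx^2 + (1 + 2·x)·Dx^3  (order 3).
h: a_k = 0, 4, 0, -6, -9, -9/10, 9, 1539/140, 297/80, …
ICs: h(0) = 0, h′(0) = 4, h′′(0) = 0.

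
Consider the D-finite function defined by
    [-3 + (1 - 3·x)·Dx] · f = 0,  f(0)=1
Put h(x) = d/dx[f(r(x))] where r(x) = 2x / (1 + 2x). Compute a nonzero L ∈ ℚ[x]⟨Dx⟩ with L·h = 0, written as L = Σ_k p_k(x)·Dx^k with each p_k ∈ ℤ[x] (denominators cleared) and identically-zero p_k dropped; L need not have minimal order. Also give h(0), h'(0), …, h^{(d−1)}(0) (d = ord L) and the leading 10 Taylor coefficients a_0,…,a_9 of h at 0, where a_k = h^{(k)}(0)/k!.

f: a_k = 1, 3, 9, 27, 81, 243, 729, 2187, 6561, 19683, …
h₀=f(r): pull back L_f along r ⇒ L₀.
Differentiate: ansatz ord ≤ ord L₀ ⇒ L.
L = 8 + (-1 + 4·x)·Dx  (order 1).
h: a_k = 6, 48, 288, 1536, 7680, 36864, 172032, 786432, 3538944, 15728640, …
ICs: h(0) = 6.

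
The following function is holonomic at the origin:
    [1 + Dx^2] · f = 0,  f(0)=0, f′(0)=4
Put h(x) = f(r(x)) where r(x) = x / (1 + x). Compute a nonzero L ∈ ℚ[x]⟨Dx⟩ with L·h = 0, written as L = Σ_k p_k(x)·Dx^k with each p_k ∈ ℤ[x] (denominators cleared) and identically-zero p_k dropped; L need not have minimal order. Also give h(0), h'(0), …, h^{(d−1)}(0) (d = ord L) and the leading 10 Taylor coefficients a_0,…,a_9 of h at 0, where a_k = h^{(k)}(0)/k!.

f: a_k = 0, 4, 0, -2/3, 0, 1/30, 0, -1/1260, 0, 1/90720, …
Substitute x→r, Dx→(1/r')Dx; clear ⇒ L₀.
L = 1 + (2 + 6·x + 6·x^2 + 2·x^3)·Dx + (1 + 4·x + 6·x^2 + 4·x^3 + x^4)·Dx^2  (order 2).
h: a_k = 0, 4, -4, 10/3, -2, 1/30, 5/2, -6931/1260, 1591/180, -224179/18144, …
ICs: h(0) = 0, h′(0) = 4.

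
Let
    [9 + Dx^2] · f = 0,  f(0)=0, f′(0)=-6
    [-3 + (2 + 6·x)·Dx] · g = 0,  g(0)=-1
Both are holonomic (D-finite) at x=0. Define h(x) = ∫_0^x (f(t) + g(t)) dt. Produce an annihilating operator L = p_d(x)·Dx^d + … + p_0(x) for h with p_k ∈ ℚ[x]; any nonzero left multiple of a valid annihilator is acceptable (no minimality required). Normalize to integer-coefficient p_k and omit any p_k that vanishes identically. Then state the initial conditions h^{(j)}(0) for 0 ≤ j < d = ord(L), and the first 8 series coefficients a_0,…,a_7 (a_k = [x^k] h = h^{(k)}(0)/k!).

L = (-63 - 216·x - 324·x^2)·Dx + (18 + 198·x + 648·x^2 + 648·x^3)·Dx^2 + (-7 - 24·x - 36·x^2)·Dx^3 + (2 + 22·x + 72·x^2 + 72·x^3)·Dx^4  (order 4).
h: a_k = 0, -1, -15/4, 3/8, 117/64, 81/128, -4563/2560, 2187/1024, …
ICs: h(0) = 0, h′(0) = -1, h′′(0) = -15/2, h′′′(0) = 9/4.

f: a_k = 0, -6, 0, 9, 0, -81/20, 0, 243/280, …
g: a_k = -1, -3/2, 9/8, -27/16, 405/128, -1701/256, 15309/1024, -72171/2048, …
Weyl lclm of L_f,L_g ⇒ L₀ (ord ≤ 3).
Integrate: L := L₀·Dx.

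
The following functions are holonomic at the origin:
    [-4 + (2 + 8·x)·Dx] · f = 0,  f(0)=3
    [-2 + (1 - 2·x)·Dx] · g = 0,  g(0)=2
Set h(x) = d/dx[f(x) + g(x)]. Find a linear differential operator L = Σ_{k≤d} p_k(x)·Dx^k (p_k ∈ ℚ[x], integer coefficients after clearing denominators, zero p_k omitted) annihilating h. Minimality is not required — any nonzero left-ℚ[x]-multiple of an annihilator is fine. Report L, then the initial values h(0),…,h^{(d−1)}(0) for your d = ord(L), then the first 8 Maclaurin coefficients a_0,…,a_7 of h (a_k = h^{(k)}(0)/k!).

L = (-16 - 16·x) + (-2 - 40·x - 56·x^2)·Dx + (1 + 4·x - 4·x^2 - 16·x^3)·Dx^2  (order 2).
h: a_k = 10, 4, 84, 8, 740, -744, 7336, -16496, …
ICs: h(0) = 10, h′(0) = 4.

f: a_k = 3, 6, -6, 12, -30, 84, -252, 792, …
g: a_k = 2, 4, 8, 16, 32, 64, 128, 256, …
h₀=f+g: left-lcm gives L₀, ord ≤ 2.
h₀' ⇒ L via d/dx closure of L₀.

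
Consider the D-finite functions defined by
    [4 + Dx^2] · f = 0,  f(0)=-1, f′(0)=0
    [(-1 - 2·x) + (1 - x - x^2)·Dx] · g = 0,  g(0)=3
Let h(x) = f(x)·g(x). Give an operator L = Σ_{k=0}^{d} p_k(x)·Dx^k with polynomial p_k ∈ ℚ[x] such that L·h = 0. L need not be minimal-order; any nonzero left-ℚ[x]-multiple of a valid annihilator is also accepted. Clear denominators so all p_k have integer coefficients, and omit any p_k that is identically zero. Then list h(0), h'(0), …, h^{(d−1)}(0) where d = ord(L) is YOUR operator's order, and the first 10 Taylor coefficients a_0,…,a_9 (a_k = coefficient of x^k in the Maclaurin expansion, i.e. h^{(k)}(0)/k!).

f: a_k = -1, 0, 2, 0, -2/3, 0, 4/45, 0, -2/315, 0, …
g: a_k = 3, 3, 6, 9, 15, 24, 39, 63, 102, 165, …
Product ⇒ symmetric product L₀, ord ≤ 2.
L = (-2 + 4·x + 4·x^2) + (2 + 4·x)·Dx + (-1 + x + x^2)·Dx^2  (order 2).
h: a_k = -3, -3, 0, -3, -5, -8, -191/15, -311/15, -1172/35, -5693/105, …
ICs: h(0) = -3, h′(0) = -3.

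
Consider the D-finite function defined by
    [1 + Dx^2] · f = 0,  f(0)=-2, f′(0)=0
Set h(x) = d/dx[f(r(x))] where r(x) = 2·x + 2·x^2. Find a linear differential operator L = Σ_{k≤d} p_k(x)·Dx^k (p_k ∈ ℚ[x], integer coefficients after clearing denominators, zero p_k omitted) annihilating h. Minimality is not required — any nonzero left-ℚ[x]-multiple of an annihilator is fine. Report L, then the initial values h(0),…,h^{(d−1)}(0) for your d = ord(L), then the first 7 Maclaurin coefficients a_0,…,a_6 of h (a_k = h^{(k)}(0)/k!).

L = (16 + 32·x + 96·x^2 + 128·x^3 + 64·x^4) + (-6 - 12·x)·Dx + (1 + 4·x + 4·x^2)·Dx^2  (order 2).
h: a_k = 0, 8, 24, 32/3, -80/3, -704/15, -448/15, …
ICs: h(0) = 0, h′(0) = 8.

f: a_k = -2, 0, 1, 0, -1/12, 0, 1/360, …
Change of var in L_f (x↦r) gives L₀.
Differentiate: ansatz ord ≤ ord L₀ ⇒ L.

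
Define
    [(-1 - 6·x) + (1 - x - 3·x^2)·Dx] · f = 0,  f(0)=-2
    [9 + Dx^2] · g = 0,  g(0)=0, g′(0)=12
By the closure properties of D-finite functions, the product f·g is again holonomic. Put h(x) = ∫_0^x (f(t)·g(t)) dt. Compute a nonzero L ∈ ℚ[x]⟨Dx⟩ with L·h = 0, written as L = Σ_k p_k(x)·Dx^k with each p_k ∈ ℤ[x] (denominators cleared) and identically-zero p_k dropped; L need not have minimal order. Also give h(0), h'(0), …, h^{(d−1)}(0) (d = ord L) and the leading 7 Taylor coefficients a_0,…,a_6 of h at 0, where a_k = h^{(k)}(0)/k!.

L = (-3 + 9·x + 27·x^2)·Dx + (2 + 12·x)·Dx^2 + (-1 + x + 3·x^2)·Dx^3  (order 3).
h: a_k = 0, 0, -12, -8, -15, -132/5, -547/10, …
ICs: h(0) = 0, h′(0) = 0, h′′(0) = -24.

f: a_k = -2, -2, -8, -14, -38, -80, -194, …
g: a_k = 0, 12, 0, -18, 0, 81/10, 0, …
Product ⇒ symmetric product L₀, ord ≤ 2.
∫: right-multiply L₀ by Dx.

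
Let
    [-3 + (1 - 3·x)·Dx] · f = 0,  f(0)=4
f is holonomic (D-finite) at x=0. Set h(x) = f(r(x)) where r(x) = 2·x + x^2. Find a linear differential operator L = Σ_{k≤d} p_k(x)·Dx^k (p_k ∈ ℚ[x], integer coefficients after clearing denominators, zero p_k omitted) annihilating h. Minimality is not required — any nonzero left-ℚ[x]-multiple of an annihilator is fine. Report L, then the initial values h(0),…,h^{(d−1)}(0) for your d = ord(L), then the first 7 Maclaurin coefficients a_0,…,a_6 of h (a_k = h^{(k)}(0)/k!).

L = (6 + 6·x) + (-1 + 6·x + 3·x^2)·Dx  (order 1).
h: a_k = 4, 24, 156, 1008, 6516, 42120, 272268, …
ICs: h(0) = 4.

f: a_k = 4, 12, 36, 108, 324, 972, 2916, …
Substitute x→r, Dx→(1/r')Dx; clear ⇒ L₀.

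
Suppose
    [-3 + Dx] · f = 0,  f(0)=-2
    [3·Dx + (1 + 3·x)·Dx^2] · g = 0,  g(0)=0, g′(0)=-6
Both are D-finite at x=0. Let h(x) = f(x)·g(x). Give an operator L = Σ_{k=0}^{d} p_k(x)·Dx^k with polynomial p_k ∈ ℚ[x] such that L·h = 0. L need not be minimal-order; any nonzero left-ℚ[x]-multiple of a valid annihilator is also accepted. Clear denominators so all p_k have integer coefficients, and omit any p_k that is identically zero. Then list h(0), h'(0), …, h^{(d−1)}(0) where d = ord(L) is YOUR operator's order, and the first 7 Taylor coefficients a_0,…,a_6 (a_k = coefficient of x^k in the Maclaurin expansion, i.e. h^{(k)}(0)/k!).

f: a_k = -2, -6, -9, -9, -27/4, -81/20, -81/40, …
g: a_k = 0, -6, 9, -18, 81/2, -486/5, 243, …
L₀ := L_f ⊗_s L_g (sym. prod.), ord ≤ 2.
L = 27·x + (-3 - 18·x)·Dx + (1 + 3·x)·Dx^2  (order 2).
h: a_k = 0, 12, 18, 36, 0, 729/10, -567/4, …
ICs: h(0) = 0, h′(0) = 12.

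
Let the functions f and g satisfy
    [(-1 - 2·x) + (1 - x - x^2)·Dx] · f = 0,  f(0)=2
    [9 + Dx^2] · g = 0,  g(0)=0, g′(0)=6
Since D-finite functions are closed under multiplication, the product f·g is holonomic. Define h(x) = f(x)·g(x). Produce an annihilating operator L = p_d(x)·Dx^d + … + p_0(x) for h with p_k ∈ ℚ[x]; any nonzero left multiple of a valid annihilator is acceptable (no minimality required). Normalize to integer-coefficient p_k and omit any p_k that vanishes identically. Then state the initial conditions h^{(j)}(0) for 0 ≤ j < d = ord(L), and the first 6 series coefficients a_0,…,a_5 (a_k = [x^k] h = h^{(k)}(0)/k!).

f: a_k = 2, 2, 4, 6, 10, 16, …
g: a_k = 0, 6, 0, -9, 0, 81/20, …
Sym-product of L_f,L_g gives L₀ (≤ ord 2).
L = (-7 + 9·x + 9·x^2) + (2 + 4·x)·Dx + (-1 + x + x^2)·Dx^2  (order 2).
h: a_k = 0, 12, 12, 6, 18, 321/10, …
ICs: h(0) = 0, h′(0) = 12.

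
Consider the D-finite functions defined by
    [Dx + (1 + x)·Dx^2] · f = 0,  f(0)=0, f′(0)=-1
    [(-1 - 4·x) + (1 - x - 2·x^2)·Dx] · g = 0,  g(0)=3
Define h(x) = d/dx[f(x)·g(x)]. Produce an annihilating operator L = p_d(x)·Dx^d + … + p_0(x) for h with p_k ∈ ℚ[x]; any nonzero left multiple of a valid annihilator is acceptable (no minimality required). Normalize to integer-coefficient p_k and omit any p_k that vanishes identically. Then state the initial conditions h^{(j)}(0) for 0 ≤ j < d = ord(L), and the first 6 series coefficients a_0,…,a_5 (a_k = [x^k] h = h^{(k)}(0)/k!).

f: a_k = 0, -1, 1/2, -1/3, 1/4, -1/5, …
g: a_k = 3, 3, 9, 15, 33, 63, …
Sym-product of L_f,L_g gives L₀ (≤ ord 2).
Differentiate: ansatz ord ≤ ord L₀ ⇒ L.
L = (72 + 180·x + 144·x^2) + (13 + 93·x + 192·x^2 + 112·x^3)·Dx + (-5 - 8·x + 15·x^2 + 34·x^3 + 16·x^4)·Dx^2  (order 2).
h: a_k = -3, -3, -51/2, -43, -567/4, -2961/10, …
ICs: h(0) = -3, h′(0) = -3.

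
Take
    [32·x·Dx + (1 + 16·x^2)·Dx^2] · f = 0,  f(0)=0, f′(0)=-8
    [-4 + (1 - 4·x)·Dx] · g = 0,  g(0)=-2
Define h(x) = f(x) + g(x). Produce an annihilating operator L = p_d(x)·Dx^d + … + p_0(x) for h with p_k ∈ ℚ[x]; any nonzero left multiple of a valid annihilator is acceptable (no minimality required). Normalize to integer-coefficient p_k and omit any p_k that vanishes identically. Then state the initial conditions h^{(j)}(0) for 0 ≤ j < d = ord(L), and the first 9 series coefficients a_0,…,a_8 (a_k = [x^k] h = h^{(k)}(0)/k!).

L = (32 - 512·x - 1536·x^2)·Dx + (-16 + 32·x - 256·x^2 - 1536·x^3)·Dx^2 + (1 - 256·x^4)·Dx^3  (order 3).
h: a_k = -2, -16, -32, -256/3, -512, -12288/5, -8192, -196608/7, -131072, …
ICs: h(0) = -2, h′(0) = -16, h′′(0) = -64.

f: a_k = 0, -8, 0, 128/3, 0, -2048/5, 0, 32768/7, 0, …
g: a_k = -2, -8, -32, -128, -512, -2048, -8192, -32768, -131072, …
f+g: L₀ = lclm(L_f,L_g), ord ≤ 2+1.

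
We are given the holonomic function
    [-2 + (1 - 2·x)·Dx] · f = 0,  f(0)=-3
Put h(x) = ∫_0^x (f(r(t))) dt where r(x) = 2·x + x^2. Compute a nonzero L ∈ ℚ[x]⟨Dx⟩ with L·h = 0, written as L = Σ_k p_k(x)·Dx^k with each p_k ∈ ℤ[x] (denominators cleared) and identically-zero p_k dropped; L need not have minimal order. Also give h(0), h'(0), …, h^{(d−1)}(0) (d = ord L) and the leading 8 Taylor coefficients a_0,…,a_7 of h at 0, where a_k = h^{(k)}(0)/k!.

f: a_k = -3, -6, -12, -24, -48, -96, -192, -384, …
h₀=f(r): pull back L_f along r ⇒ L₀.
Integrate: L := L₀·Dx.
L = (4 + 4·x)·Dx + (-1 + 4·x + 2·x^2)·Dx^2  (order 2).
h: a_k = 0, -3, -6, -18, -60, -1068/5, -792, -21144/7, …
ICs: h(0) = 0, h′(0) = -3.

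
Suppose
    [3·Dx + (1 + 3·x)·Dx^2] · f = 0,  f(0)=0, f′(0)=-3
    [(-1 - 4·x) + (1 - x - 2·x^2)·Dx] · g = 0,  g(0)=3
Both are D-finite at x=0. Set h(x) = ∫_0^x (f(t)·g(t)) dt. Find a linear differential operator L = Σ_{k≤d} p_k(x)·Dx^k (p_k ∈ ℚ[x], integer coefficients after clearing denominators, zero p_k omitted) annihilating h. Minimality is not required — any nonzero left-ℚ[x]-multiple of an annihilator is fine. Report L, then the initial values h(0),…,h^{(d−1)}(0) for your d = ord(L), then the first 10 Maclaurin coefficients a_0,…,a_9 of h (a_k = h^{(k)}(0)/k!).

L = (7 + 24·x)·Dx + (-1 + 17·x + 30·x^2)·Dx^2 + (-1 - 2·x + 5·x^2 + 6·x^3)·Dx^3  (order 3).
h: a_k = 0, 0, -9/2, 3/2, -81/8, 117/20, -1317/40, 4509/140, -154971/1120, 11227/56, …
ICs: h(0) = 0, h′(0) = 0, h′′(0) = -9.

f: a_k = 0, -3, 9/2, -9, 81/4, -243/5, 243/2, -2187/7, 6561/8, -2187, …
g: a_k = 3, 3, 9, 15, 33, 63, 129, 255, 513, 1023, …
Sym-product of L_f,L_g gives L₀ (≤ ord 2).
Integrate: L := L₀·Dx.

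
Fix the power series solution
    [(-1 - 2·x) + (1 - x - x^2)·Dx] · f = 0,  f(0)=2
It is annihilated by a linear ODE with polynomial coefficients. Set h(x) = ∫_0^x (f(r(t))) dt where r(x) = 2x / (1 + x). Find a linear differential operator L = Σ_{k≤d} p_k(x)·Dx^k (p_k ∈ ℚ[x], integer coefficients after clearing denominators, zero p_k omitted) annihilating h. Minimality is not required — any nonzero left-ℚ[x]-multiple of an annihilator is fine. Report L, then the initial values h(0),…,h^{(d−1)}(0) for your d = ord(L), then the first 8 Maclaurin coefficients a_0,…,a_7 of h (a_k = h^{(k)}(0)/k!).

f: a_k = 2, 2, 4, 6, 10, 16, 26, 42, …
Change of var in L_f (x↦r) gives L₀.
h=∫₀ˣh₀: take L = L₀·Dx.
L = (2 + 10·x)·Dx + (-1 - x + 5·x^2 + 5·x^3)·Dx^2  (order 2).
h: a_k = 0, 2, 2, 4, 5, 12, 50/3, 300/7, …
ICs: h(0) = 0, h′(0) = 2.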